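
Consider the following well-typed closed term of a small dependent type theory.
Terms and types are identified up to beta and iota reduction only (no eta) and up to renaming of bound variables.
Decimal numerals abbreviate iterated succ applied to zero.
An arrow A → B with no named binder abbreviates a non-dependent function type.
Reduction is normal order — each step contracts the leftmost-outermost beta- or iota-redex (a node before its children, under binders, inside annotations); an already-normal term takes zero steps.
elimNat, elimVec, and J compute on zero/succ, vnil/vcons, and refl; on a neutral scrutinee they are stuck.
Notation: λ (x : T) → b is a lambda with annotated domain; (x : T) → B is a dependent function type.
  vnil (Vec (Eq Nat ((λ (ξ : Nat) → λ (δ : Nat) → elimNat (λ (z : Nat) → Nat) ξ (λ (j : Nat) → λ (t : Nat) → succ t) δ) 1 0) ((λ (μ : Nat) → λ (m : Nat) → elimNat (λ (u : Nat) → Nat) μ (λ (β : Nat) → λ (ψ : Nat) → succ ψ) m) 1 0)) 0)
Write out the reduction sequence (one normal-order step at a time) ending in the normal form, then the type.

normal-order reduction sequence:
  vnil (Vec (Eq Nat ((λ (ξ : Nat) → λ (δ : Nat) → elimNat (λ (z : Nat) → Nat) ξ (λ (j : Nat) → λ (t : Nat) → succ t) δ) 1 0) ((λ (μ : Nat) → λ (m : Nat) → elimNat (λ (u : Nat) → Nat) μ (λ (β : Nat) → λ (ψ : Nat) → succ ψ) m) 1 0)) 0)
  ~> vnil (Vec (Eq Nat ((λ (ξ : Nat) → elimNat (λ (δ : Nat) → Nat) 1 (λ (z : Nat) → λ (j : Nat) → succ j) ξ) 0) ((λ (t : Nat) → λ (μ : Nat) → elimNat (λ (m : Nat) → Nat) t (λ (u : Nat) → λ (β : Nat) → succ β) μ) 1 0)) 0)
  ~> vnil (Vec (Eq Nat (elimNat (λ (ξ : Nat) → Nat) 1 (λ (δ : Nat) → λ (z : Nat) → succ z) 0) ((λ (j : Nat) → λ (t : Nat) → elimNat (λ (μ : Nat) → Nat) j (λ (m : Nat) → λ (u : Nat) → succ u) t) 1 0)) 0)
  ~> vnil (Vec (Eq Nat 1 ((λ (ξ : Nat) → λ (δ : Nat) → elimNat (λ (z : Nat) → Nat) ξ (λ (j : Nat) → λ (t : Nat) → succ t) δ) 1 0)) 0)
  ~> vnil (Vec (Eq Nat 1 ((λ (ξ : Nat) → elimNat (λ (δ : Nat) → Nat) 1 (λ (z : Nat) → λ (j : Nat) → succ j) ξ) 0)) 0)
  ~> vnil (Vec (Eq Nat 1 (elimNat (λ (ξ : Nat) → Nat) 1 (λ (δ : Nat) → λ (z : Nat) → succ z) 0)) 0)
  ~> vnil (Vec (Eq Nat 1 1) 0)
type:
  Vec (Vec (Eq Nat 1 1) 0) 0


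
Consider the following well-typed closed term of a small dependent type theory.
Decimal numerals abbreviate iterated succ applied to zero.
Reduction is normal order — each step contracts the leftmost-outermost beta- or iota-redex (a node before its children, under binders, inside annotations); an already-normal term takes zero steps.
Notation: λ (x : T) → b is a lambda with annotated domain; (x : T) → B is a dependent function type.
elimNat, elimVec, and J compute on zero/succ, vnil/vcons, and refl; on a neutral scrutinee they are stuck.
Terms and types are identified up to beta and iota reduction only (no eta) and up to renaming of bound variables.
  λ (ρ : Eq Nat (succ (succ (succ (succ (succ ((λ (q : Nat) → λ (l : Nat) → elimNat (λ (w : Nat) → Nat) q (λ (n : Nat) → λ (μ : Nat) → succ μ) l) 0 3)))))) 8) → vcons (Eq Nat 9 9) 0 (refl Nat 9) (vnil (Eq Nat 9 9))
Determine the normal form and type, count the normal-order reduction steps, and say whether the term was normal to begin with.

normal form:
  λ (ρ : Eq Nat 8 8) → vcons (Eq Nat 9 9) 0 (refl Nat 9) (vnil (Eq Nat 9 9))
type:
  (ρ : Eq Nat 8 8) → Vec (Eq Nat 9 9) 1
reduction steps (normal order): 12
term was already normal: no
first redex: a beta-redex


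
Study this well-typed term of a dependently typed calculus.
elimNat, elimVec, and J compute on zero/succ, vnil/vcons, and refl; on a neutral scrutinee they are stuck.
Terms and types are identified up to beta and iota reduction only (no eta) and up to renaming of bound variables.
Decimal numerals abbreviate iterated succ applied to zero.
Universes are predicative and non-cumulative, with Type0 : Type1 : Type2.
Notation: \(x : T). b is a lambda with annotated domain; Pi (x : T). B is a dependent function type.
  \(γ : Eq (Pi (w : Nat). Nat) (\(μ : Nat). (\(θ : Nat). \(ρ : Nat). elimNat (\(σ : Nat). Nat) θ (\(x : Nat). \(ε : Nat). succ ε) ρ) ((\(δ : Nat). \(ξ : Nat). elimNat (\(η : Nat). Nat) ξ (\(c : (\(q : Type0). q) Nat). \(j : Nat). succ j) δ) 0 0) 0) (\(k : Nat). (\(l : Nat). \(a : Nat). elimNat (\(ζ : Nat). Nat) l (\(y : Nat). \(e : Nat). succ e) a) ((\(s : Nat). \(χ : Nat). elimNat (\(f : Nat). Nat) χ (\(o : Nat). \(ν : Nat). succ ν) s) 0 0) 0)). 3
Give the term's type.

type:
  Pi (γ : Eq (Pi (w : Nat). Nat) (\(μ : Nat). 0) (\(θ : Nat). 0)). Nat


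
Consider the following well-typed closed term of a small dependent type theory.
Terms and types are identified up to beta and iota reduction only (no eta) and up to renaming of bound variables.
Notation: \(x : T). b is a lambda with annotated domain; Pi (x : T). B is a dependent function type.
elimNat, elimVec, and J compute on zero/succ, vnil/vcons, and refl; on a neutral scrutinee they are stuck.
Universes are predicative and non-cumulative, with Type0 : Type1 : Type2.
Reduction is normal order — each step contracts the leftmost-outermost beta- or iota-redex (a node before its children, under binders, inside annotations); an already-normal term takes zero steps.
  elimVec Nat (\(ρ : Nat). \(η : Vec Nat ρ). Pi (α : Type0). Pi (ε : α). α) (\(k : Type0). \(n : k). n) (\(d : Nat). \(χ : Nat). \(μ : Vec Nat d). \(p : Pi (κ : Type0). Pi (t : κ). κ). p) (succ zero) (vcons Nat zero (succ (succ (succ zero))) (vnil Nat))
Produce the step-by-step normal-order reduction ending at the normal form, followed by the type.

normal-order reduction sequence:
  elimVec Nat (\(ρ : Nat). \(η : Vec Nat ρ). Pi (α : Type0). Pi (ε : α). α) (\(k : Type0). \(n : k). n) (\(d : Nat). \(χ : Nat). \(μ : Vec Nat d). \(p : Pi (κ : Type0). Pi (t : κ). κ). p) (succ zero) (vcons Nat zero (succ (succ (succ zero))) (vnil Nat))
  ~> (\(ρ : Nat). \(η : Nat). \(α : Vec Nat ρ). \(ε : Pi (k : Type0). Pi (n : k). k). ε) zero (succ (succ (succ zero))) (vnil Nat) (elimVec Nat (\(d : Nat). \(χ : Vec Nat d). Pi (μ : Type0). Pi (p : μ). μ) (\(κ : Type0). \(t : κ). t) (\(θ : Nat). \(z : Nat). \(g : Vec Nat θ). \(q : Pi (ω : Type0). Pi (ν : ω). ω). q) zero (vnil Nat))
  ~> (\(ρ : Nat). \(η : Vec Nat zero). \(α : Pi (ε : Type0). Pi (k : ε). ε). α) (succ (succ (succ zero))) (vnil Nat) (elimVec Nat (\(n : Nat). \(d : Vec Nat n). Pi (χ : Type0). Pi (μ : χ). χ) (\(p : Type0). \(κ : p). κ) (\(t : Nat). \(θ : Nat). \(z : Vec Nat t). \(g : Pi (q : Type0). Pi (ω : q). q). g) zero (vnil Nat))
  ~> (\(ρ : Vec Nat zero). \(η : Pi (α : Type0). Pi (ε : α). α). η) (vnil Nat) (elimVec Nat (\(k : Nat). \(n : Vec Nat k). Pi (d : Type0). Pi (χ : d). d) (\(μ : Type0). \(p : μ). p) (\(κ : Nat). \(t : Nat). \(θ : Vec Nat κ). \(z : Pi (g : Type0). Pi (q : g). g). z) zero (vnil Nat))
  ~> (\(ρ : Pi (η : Type0). Pi (α : η). η). ρ) (elimVec Nat (\(ε : Nat). \(k : Vec Nat ε). Pi (n : Type0). Pi (d : n). n) (\(χ : Type0). \(μ : χ). μ) (\(p : Nat). \(κ : Nat). \(t : Vec Nat p). \(θ : Pi (z : Type0). Pi (g : z). z). θ) zero (vnil Nat))
  ~> elimVec Nat (\(ρ : Nat). \(η : Vec Nat ρ). Pi (α : Type0). Pi (ε : α). α) (\(k : Type0). \(n : k). n) (\(d : Nat). \(χ : Nat). \(μ : Vec Nat d). \(p : Pi (κ : Type0). Pi (t : κ). κ). p) zero (vnil Nat)
  ~> \(ρ : Type0). \(η : ρ). η
inferred type:
  Pi (ρ : Type0). Pi (η : ρ). ρ


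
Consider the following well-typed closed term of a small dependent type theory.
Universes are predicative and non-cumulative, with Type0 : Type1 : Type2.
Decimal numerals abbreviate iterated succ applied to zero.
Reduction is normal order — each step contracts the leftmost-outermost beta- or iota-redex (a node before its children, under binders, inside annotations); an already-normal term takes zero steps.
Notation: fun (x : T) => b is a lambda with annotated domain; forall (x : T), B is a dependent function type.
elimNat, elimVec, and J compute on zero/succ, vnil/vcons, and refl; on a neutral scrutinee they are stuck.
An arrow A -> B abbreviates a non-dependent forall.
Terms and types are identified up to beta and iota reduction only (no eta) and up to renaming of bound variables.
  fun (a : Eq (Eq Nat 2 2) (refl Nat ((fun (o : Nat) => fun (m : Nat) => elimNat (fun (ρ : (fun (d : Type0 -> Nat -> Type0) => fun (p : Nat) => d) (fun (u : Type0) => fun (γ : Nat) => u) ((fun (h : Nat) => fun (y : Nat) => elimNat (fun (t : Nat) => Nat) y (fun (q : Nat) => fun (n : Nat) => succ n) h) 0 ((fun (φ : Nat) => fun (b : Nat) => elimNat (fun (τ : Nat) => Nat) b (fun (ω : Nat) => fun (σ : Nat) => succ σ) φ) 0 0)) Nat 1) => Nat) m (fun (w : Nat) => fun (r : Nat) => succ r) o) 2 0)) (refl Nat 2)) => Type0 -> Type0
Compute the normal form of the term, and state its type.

resulting normal form:
  fun (a : Eq (Eq Nat 2 2) (refl Nat 2) (refl Nat 2)) => Type0 -> Type0
inferred type:
  Eq (Eq Nat 2 2) (refl Nat 2) (refl Nat 2) -> Type1


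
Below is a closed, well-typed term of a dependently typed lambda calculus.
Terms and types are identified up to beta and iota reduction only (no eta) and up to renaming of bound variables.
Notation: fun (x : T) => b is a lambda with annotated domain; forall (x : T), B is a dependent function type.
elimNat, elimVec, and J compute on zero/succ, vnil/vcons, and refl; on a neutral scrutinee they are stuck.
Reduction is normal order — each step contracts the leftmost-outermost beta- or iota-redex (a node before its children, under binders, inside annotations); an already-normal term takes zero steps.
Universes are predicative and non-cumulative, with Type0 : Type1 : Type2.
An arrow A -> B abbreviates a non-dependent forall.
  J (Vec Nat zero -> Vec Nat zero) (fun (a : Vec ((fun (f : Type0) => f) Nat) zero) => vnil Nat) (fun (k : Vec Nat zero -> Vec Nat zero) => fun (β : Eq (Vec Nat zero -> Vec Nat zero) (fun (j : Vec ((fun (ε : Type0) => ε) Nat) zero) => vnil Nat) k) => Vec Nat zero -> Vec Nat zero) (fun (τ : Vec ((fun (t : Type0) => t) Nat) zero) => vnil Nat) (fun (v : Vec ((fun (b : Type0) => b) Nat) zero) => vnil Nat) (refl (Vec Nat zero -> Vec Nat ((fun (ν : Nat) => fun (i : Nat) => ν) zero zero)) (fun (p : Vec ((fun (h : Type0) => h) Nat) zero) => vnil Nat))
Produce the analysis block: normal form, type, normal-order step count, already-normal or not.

resulting normal form:
  fun (a : Vec Nat zero) => vnil Nat
inferred type:
  Vec Nat zero -> Vec Nat zero
reduction steps (normal order): 2
already normal: no
first redex: a J iota-redex


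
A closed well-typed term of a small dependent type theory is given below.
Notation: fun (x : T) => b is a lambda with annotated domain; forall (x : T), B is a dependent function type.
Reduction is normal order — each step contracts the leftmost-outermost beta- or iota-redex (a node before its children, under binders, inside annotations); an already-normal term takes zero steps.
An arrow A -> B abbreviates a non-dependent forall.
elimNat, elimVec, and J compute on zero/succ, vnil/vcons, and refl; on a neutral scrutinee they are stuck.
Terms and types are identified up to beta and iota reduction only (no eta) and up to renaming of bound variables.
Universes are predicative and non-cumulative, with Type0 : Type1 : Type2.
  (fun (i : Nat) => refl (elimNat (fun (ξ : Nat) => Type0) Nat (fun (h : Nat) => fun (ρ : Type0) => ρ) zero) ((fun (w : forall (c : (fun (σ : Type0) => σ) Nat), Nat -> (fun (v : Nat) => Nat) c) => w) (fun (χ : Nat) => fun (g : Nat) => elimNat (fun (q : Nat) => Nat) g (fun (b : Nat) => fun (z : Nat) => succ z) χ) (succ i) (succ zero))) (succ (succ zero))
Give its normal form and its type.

reduced normal form:
  refl Nat (succ (succ (succ (succ zero))))
inferred type:
  Eq Nat (succ (succ (succ (succ zero)))) (succ (succ (succ (succ zero))))
observation: contracting a beta-redex first, the term normalizes in 15 steps.


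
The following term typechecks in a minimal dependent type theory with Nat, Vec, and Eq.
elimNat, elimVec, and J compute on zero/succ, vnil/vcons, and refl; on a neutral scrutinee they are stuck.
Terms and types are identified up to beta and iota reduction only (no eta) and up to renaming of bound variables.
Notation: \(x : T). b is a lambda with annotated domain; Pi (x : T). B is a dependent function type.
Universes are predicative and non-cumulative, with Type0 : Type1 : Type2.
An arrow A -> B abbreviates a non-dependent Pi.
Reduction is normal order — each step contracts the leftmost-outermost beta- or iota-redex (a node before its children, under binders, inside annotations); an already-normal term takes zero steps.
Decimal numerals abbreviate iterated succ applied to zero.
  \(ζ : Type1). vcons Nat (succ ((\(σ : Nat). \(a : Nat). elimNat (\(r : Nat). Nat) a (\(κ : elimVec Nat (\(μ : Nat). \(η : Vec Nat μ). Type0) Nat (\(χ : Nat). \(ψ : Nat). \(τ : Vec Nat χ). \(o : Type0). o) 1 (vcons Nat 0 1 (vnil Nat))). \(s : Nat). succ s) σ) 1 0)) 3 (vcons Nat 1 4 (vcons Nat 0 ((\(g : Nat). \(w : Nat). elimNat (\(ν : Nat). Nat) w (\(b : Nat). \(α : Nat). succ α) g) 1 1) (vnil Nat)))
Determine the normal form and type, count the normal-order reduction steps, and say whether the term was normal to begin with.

resulting normal form:
  \(ζ : Type1). vcons Nat 2 3 (vcons Nat 1 4 (vcons Nat 0 2 (vnil Nat)))
inferred type:
  Type1 -> Vec Nat 3
steps to reach normal form (normal order): 12
term was already normal: no
first contracted redex: a beta-redex


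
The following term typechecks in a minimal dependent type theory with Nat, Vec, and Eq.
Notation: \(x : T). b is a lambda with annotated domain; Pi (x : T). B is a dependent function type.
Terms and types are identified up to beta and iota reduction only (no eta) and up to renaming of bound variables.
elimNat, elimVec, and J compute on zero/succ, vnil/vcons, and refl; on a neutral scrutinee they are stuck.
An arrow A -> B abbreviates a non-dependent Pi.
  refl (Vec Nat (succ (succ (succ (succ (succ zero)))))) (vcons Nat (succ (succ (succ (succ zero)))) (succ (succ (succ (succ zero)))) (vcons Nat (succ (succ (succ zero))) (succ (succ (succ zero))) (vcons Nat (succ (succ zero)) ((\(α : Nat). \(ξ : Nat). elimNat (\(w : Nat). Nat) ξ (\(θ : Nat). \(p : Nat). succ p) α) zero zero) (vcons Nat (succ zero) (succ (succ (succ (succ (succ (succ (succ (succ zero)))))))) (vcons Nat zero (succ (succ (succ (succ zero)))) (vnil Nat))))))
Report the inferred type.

type:
  Eq (Vec Nat (succ (succ (succ (succ (succ zero)))))) (vcons Nat (succ (succ (succ (succ zero)))) (succ (succ (succ (succ zero)))) (vcons Nat (succ (succ (succ zero))) (succ (succ (succ zero))) (vcons Nat (succ (succ zero)) zero (vcons Nat (succ zero) (succ (succ (succ (succ (succ (succ (succ (succ zero)))))))) (vcons Nat zero (succ (succ (succ (succ zero)))) (vnil Nat)))))) (vcons Nat (succ (succ (succ (succ zero)))) (succ (succ (succ (succ zero)))) (vcons Nat (succ (succ (succ zero))) (succ (succ (succ zero))) (vcons Nat (succ (succ zero)) zero (vcons Nat (succ zero) (succ (succ (succ (succ (succ (succ (succ (succ zero)))))))) (vcons Nat zero (succ (succ (succ (succ zero)))) (vnil Nat))))))


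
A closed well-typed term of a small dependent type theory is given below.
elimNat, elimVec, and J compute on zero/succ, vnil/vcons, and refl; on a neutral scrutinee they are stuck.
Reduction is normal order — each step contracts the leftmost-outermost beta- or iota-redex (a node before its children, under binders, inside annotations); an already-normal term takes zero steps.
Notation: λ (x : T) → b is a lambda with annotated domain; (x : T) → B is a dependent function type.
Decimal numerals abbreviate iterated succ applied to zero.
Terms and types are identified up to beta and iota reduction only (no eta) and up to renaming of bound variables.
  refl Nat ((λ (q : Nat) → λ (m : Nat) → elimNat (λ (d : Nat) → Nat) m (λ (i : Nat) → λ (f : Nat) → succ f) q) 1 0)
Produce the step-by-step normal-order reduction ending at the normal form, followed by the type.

reduction (normal order):
  refl Nat ((λ (q : Nat) → λ (m : Nat) → elimNat (λ (d : Nat) → Nat) m (λ (i : Nat) → λ (f : Nat) → succ f) q) 1 0)
  ~> refl Nat ((λ (q : Nat) → elimNat (λ (m : Nat) → Nat) q (λ (d : Nat) → λ (i : Nat) → succ i) 1) 0)
  ~> refl Nat (elimNat (λ (q : Nat) → Nat) 0 (λ (m : Nat) → λ (d : Nat) → succ d) 1)
  ~> refl Nat ((λ (q : Nat) → λ (m : Nat) → succ m) 0 (elimNat (λ (d : Nat) → Nat) 0 (λ (i : Nat) → λ (f : Nat) → succ f) 0))
  ~> refl Nat ((λ (q : Nat) → succ q) (elimNat (λ (m : Nat) → Nat) 0 (λ (d : Nat) → λ (i : Nat) → succ i) 0))
  ~> refl Nat (succ (elimNat (λ (q : Nat) → Nat) 0 (λ (m : Nat) → λ (d : Nat) → succ d) 0))
  ~> refl Nat 1
inferred type:
  Eq Nat 1 1


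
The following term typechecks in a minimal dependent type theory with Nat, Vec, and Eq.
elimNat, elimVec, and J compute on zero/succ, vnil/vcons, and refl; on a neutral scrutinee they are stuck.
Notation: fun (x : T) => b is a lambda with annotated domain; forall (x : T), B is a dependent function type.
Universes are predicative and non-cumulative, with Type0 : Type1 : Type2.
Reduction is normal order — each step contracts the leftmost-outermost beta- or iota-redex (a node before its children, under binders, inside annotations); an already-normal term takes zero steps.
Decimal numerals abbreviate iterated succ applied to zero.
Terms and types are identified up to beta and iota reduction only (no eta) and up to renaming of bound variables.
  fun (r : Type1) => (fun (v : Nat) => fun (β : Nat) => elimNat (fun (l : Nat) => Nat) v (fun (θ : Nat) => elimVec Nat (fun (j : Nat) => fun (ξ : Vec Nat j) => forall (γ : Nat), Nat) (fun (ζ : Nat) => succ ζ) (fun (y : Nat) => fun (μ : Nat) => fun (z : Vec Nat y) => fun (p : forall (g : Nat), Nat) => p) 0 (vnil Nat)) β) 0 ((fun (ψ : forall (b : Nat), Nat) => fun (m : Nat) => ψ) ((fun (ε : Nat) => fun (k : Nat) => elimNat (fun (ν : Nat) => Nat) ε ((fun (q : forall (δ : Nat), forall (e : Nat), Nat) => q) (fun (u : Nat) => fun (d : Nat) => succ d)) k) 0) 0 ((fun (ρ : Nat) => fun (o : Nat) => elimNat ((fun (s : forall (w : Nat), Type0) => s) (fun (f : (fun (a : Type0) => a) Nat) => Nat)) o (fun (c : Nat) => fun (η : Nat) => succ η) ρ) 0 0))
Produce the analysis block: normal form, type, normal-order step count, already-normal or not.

resulting normal form:
  fun (r : Type1) => 0
the term's type:
  forall (r : Type1), Nat
normal-order step count: 13
started in normal form: no
first redex: a beta-redex


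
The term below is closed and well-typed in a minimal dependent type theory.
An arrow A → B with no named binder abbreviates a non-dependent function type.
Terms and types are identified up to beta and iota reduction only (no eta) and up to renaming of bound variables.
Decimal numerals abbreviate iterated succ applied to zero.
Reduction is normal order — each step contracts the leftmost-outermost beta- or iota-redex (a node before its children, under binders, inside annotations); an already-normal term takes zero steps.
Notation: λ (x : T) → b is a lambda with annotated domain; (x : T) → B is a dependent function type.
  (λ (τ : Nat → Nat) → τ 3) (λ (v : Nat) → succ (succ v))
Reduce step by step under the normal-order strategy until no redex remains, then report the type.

normal-order reduction sequence:
  (λ (τ : Nat → Nat) → τ 3) (λ (v : Nat) → succ (succ v))
  ~> (λ (τ : Nat) → succ (succ τ)) 3
  ~> 5
type:
  Nat


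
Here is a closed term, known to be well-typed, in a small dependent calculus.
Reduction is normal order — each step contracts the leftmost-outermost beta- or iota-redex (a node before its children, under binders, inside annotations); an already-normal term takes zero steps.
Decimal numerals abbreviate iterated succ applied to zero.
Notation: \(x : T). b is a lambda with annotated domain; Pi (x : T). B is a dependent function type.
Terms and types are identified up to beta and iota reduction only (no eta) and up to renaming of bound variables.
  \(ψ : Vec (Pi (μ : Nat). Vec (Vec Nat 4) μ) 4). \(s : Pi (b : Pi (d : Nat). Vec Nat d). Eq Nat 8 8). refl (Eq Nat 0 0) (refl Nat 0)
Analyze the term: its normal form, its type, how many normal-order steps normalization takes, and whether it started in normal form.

resulting normal form:
  \(ψ : Vec (Pi (μ : Nat). Vec (Vec Nat 4) μ) 4). \(s : Pi (b : Pi (d : Nat). Vec Nat d). Eq Nat 8 8). refl (Eq Nat 0 0) (refl Nat 0)
inferred type:
  Pi (ψ : Vec (Pi (μ : Nat). Vec (Vec Nat 4) μ) 4). Pi (s : Pi (b : Pi (d : Nat). Vec Nat d). Eq Nat 8 8). Eq (Eq Nat 0 0) (refl Nat 0) (refl Nat 0)
normal-order step count: 0
started in normal form: yes


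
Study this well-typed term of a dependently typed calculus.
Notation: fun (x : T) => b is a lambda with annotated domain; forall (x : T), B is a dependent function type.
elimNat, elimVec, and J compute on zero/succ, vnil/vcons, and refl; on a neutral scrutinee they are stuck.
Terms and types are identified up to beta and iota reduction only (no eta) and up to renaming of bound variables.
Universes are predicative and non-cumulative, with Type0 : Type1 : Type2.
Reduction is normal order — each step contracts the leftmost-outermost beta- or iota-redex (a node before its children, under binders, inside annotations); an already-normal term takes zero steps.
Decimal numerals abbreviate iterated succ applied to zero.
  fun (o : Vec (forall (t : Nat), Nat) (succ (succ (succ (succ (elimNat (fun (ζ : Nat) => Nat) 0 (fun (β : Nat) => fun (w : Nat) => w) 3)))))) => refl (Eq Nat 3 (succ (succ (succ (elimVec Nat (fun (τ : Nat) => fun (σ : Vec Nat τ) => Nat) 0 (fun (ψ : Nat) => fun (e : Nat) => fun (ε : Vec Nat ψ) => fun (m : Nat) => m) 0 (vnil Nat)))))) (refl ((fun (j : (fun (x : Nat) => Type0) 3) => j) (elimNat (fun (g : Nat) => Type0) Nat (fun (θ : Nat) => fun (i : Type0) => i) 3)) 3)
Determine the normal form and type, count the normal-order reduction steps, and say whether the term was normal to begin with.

reduced normal form:
  fun (o : Vec (forall (t : Nat), Nat) 4) => refl (Eq Nat 3 3) (refl Nat 3)
type:
  forall (o : Vec (forall (t : Nat), Nat) 4), Eq (Eq Nat 3 3) (refl Nat 3) (refl Nat 3)
reduction steps (normal order): 22
term was already normal: no
first redex: an elimNat iota-redex


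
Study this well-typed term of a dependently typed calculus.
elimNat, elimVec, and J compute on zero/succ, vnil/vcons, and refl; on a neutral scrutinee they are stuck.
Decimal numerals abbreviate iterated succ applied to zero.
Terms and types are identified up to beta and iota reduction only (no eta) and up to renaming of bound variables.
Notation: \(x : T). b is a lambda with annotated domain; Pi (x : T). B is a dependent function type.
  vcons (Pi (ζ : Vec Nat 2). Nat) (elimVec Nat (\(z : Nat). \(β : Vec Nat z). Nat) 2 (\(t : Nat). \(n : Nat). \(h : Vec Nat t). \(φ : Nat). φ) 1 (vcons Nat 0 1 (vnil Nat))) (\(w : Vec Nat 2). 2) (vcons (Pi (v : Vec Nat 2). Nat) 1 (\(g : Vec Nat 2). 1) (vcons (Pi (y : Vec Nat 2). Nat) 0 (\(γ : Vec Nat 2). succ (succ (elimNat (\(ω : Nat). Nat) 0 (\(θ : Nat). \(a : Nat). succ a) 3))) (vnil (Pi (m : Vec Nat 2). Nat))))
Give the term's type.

the term's type:
  Vec (Pi (ζ : Vec Nat 2). Nat) 3


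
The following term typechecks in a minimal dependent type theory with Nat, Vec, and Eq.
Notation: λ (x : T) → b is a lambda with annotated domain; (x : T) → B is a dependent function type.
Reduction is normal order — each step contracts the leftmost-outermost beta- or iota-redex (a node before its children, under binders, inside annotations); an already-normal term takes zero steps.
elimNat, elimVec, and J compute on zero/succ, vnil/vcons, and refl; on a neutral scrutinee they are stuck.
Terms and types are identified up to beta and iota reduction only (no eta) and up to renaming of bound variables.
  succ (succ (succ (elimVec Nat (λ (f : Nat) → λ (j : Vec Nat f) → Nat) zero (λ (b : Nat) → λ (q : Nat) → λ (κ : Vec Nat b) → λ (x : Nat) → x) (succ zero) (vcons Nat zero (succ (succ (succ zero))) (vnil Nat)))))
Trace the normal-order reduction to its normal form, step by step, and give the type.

normal-order reduction:
  succ (succ (succ (elimVec Nat (λ (f : Nat) → λ (j : Vec Nat f) → Nat) zero (λ (b : Nat) → λ (q : Nat) → λ (κ : Vec Nat b) → λ (x : Nat) → x) (succ zero) (vcons Nat zero (succ (succ (succ zero))) (vnil Nat)))))
  ~> succ (succ (succ ((λ (f : Nat) → λ (j : Nat) → λ (b : Vec Nat f) → λ (q : Nat) → q) zero (succ (succ (succ zero))) (vnil Nat) (elimVec Nat (λ (κ : Nat) → λ (x : Vec Nat κ) → Nat) zero (λ (e : Nat) → λ (δ : Nat) → λ (η : Vec Nat e) → λ (σ : Nat) → σ) zero (vnil Nat)))))
  ~> succ (succ (succ ((λ (f : Nat) → λ (j : Vec Nat zero) → λ (b : Nat) → b) (succ (succ (succ zero))) (vnil Nat) (elimVec Nat (λ (q : Nat) → λ (κ : Vec Nat q) → Nat) zero (λ (x : Nat) → λ (e : Nat) → λ (δ : Vec Nat x) → λ (η : Nat) → η) zero (vnil Nat)))))
  ~> succ (succ (succ ((λ (f : Vec Nat zero) → λ (j : Nat) → j) (vnil Nat) (elimVec Nat (λ (b : Nat) → λ (q : Vec Nat b) → Nat) zero (λ (κ : Nat) → λ (x : Nat) → λ (e : Vec Nat κ) → λ (δ : Nat) → δ) zero (vnil Nat)))))
  ~> succ (succ (succ ((λ (f : Nat) → f) (elimVec Nat (λ (j : Nat) → λ (b : Vec Nat j) → Nat) zero (λ (q : Nat) → λ (κ : Nat) → λ (x : Vec Nat q) → λ (e : Nat) → e) zero (vnil Nat)))))
  ~> succ (succ (succ (elimVec Nat (λ (f : Nat) → λ (j : Vec Nat f) → Nat) zero (λ (b : Nat) → λ (q : Nat) → λ (κ : Vec Nat b) → λ (x : Nat) → x) zero (vnil Nat))))
  ~> succ (succ (succ zero))
type:
  Nat


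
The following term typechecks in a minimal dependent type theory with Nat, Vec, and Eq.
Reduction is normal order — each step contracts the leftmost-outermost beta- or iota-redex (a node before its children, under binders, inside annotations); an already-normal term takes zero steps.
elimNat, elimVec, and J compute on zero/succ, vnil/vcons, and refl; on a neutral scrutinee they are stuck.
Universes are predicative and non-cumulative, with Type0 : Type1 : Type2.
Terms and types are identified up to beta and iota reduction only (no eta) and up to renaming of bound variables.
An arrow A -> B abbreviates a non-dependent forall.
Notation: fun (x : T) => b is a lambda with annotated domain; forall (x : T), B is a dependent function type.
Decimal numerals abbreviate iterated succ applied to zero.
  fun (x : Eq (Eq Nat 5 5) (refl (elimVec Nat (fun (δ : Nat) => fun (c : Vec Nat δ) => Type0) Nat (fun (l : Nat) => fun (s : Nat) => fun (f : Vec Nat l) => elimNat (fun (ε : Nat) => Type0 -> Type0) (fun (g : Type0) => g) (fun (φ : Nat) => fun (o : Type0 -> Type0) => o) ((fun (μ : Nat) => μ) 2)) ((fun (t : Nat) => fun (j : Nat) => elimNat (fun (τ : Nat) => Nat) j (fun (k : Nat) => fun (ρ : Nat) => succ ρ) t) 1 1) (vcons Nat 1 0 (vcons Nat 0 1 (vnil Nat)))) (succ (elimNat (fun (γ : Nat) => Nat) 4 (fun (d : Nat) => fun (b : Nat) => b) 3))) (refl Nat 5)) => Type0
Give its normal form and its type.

resulting normal form:
  fun (x : Eq (Eq Nat 5 5) (refl Nat 5) (refl Nat 5)) => Type0
type:
  Eq (Eq Nat 5 5) (refl Nat 5) (refl Nat 5) -> Type1
observation: the first redex contracted is an elimVec iota-redex; the normal form is reached in 37 normal-order steps.


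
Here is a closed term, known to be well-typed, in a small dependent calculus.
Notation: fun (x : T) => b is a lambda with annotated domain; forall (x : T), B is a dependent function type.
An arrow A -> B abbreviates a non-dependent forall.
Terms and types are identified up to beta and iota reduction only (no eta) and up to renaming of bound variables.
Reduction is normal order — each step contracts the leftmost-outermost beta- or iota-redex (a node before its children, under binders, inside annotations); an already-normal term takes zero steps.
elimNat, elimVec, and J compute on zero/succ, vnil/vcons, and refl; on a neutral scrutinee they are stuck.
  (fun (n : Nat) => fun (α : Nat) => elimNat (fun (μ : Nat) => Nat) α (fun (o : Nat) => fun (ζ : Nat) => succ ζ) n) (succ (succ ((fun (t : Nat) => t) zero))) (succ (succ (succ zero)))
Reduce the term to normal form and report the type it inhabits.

resulting normal form:
  succ (succ (succ (succ (succ zero))))
the term's type:
  Nat


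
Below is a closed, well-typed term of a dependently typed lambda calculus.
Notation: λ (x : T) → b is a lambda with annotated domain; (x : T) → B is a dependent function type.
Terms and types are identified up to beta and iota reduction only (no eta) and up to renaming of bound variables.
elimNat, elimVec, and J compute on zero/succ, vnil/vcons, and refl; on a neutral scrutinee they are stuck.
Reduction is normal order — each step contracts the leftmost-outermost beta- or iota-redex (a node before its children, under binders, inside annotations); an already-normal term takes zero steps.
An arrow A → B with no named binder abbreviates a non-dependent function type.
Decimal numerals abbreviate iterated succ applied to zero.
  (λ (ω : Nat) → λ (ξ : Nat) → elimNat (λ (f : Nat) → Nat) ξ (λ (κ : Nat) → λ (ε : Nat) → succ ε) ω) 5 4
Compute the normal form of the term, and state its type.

normal form:
  9
type:
  Nat


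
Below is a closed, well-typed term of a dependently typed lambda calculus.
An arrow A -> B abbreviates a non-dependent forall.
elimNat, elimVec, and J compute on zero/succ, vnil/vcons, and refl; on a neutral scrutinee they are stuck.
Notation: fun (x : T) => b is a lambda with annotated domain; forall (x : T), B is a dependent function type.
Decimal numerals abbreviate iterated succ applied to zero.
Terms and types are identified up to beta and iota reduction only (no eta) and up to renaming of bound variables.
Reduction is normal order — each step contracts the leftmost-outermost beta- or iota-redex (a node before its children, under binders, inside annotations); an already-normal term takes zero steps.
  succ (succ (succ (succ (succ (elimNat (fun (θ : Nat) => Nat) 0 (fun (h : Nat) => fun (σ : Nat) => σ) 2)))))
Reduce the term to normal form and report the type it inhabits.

resulting normal form:
  5
the term's type:
  Nat


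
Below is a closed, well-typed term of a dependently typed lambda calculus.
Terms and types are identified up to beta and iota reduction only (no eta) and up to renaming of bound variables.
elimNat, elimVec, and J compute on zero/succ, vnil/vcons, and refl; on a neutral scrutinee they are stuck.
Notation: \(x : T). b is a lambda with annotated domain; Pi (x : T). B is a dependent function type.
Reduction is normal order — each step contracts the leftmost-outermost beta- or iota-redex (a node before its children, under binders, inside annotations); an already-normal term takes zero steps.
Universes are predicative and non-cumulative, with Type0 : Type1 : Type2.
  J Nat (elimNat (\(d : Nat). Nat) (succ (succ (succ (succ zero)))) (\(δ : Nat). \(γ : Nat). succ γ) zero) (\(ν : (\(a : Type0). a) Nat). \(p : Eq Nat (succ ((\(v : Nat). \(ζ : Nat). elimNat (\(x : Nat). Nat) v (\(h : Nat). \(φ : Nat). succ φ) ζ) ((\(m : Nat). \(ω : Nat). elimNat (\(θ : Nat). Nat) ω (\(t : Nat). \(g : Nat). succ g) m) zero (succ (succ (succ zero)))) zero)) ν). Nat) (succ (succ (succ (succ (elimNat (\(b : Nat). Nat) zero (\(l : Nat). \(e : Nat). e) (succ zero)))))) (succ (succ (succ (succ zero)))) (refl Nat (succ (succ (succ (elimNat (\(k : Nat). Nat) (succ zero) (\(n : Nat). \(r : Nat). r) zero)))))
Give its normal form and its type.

normal form:
  succ (succ (succ (succ zero)))
type:
  Nat
observation: the first redex contracted is a J iota-redex; the normal form is reached in 5 normal-order steps.


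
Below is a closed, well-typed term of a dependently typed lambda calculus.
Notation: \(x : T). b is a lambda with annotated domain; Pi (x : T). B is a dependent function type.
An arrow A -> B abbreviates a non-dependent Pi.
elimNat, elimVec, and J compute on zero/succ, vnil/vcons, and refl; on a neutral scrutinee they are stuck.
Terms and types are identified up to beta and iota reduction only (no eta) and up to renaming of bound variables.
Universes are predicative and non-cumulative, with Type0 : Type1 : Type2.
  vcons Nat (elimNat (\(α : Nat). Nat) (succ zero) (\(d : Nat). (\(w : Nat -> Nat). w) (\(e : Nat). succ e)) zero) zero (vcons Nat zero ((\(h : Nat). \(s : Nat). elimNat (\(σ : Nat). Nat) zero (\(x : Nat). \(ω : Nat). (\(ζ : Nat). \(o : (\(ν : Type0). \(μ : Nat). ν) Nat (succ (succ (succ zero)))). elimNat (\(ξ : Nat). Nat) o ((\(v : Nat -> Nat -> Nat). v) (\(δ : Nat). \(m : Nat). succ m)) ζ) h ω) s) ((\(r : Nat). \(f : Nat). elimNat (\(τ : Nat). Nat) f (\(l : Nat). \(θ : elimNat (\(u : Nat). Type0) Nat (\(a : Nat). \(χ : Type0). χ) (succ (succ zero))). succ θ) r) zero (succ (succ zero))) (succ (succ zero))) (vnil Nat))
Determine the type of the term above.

the term's type:
  Vec Nat (succ (succ zero))


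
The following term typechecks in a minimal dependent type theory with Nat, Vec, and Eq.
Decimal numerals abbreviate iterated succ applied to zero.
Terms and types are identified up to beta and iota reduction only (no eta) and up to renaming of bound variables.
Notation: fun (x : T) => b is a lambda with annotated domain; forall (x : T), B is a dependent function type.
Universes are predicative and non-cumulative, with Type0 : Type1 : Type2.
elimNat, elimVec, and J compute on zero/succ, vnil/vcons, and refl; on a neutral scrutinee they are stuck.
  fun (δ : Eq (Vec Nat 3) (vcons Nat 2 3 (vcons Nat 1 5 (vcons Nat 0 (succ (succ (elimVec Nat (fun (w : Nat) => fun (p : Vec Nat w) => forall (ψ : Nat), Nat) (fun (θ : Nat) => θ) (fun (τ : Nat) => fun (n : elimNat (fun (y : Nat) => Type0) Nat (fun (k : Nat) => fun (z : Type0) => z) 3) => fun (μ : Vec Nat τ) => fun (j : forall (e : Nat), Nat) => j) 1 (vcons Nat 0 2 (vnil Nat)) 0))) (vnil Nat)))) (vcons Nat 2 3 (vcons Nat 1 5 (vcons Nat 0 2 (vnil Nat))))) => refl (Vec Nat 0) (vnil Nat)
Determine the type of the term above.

the term's type:
  forall (δ : Eq (Vec Nat 3) (vcons Nat 2 3 (vcons Nat 1 5 (vcons Nat 0 2 (vnil Nat)))) (vcons Nat 2 3 (vcons Nat 1 5 (vcons Nat 0 2 (vnil Nat))))), Eq (Vec Nat 0) (vnil Nat) (vnil Nat)


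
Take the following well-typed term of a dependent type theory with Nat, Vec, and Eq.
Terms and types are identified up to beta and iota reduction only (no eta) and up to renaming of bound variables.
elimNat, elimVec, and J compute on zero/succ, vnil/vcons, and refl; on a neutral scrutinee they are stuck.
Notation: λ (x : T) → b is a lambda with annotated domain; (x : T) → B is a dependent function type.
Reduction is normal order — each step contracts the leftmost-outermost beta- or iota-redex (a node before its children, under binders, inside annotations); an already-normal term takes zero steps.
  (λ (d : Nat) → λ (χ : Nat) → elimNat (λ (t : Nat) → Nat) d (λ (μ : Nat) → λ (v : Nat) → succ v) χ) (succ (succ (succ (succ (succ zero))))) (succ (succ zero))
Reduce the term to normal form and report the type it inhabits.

resulting normal form:
  succ (succ (succ (succ (succ (succ (succ zero))))))
type:
  Nat


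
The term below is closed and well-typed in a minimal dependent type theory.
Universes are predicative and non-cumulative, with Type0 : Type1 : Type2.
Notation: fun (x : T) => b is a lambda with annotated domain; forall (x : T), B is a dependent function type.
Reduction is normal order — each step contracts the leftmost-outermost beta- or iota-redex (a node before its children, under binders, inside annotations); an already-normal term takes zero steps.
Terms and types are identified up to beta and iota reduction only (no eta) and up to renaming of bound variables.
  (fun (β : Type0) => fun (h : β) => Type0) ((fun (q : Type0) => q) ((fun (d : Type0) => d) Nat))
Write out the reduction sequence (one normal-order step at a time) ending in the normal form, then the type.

reduction (normal order):
  (fun (β : Type0) => fun (h : β) => Type0) ((fun (q : Type0) => q) ((fun (d : Type0) => d) Nat))
  ~> fun (β : (fun (h : Type0) => h) ((fun (q : Type0) => q) Nat)) => Type0
  ~> fun (β : (fun (h : Type0) => h) Nat) => Type0
  ~> fun (β : Nat) => Type0
inferred type:
  forall (β : Nat), Type1


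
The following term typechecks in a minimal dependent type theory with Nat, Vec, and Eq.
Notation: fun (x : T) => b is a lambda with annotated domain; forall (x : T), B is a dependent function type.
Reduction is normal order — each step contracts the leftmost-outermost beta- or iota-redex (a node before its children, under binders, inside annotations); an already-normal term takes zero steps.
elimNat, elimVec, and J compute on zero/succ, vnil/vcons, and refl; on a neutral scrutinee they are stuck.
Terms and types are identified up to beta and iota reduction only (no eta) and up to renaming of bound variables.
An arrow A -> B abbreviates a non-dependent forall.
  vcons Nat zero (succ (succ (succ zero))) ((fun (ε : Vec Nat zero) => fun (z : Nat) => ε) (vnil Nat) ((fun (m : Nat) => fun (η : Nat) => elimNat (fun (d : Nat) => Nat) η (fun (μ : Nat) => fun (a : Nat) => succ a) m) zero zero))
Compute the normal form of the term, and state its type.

normal form:
  vcons Nat zero (succ (succ (succ zero))) (vnil Nat)
type:
  Vec Nat (succ zero)


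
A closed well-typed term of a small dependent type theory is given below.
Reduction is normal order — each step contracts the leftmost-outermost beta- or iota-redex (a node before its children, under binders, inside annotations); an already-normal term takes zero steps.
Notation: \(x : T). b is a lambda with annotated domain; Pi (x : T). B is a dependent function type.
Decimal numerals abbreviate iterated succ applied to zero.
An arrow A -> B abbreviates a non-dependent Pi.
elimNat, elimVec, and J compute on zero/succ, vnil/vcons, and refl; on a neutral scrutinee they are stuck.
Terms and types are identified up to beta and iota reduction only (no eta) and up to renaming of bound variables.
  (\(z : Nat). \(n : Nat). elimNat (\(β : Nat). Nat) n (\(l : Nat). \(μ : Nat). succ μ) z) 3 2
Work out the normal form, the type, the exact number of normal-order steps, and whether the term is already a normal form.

normal form:
  5
inferred type:
  Nat
reduction steps (normal order): 12
already normal: no
first redex: a beta-redex


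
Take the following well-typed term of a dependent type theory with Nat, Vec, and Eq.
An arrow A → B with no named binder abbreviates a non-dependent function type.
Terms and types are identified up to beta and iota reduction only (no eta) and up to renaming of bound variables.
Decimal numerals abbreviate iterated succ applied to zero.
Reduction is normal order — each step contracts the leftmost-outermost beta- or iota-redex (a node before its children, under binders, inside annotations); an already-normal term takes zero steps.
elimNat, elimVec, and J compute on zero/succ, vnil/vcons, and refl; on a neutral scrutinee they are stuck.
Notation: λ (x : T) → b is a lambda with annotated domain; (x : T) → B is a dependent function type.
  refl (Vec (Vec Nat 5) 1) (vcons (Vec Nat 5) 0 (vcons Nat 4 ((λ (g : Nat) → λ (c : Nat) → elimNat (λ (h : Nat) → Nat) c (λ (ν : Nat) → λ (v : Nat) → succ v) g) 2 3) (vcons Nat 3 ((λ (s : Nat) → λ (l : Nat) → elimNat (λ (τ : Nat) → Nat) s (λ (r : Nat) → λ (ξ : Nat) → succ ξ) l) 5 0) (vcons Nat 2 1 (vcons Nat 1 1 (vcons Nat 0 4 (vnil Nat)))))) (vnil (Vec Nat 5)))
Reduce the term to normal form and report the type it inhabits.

normal form:
  refl (Vec (Vec Nat 5) 1) (vcons (Vec Nat 5) 0 (vcons Nat 4 5 (vcons Nat 3 5 (vcons Nat 2 1 (vcons Nat 1 1 (vcons Nat 0 4 (vnil Nat)))))) (vnil (Vec Nat 5)))
type:
  Eq (Vec (Vec Nat 5) 1) (vcons (Vec Nat 5) 0 (vcons Nat 4 5 (vcons Nat 3 5 (vcons Nat 2 1 (vcons Nat 1 1 (vcons Nat 0 4 (vnil Nat)))))) (vnil (Vec Nat 5))) (vcons (Vec Nat 5) 0 (vcons Nat 4 5 (vcons Nat 3 5 (vcons Nat 2 1 (vcons Nat 1 1 (vcons Nat 0 4 (vnil Nat)))))) (vnil (Vec Nat 5)))
observation: the first redex contracted is a beta-redex; the normal form is reached in 12 normal-order steps.
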